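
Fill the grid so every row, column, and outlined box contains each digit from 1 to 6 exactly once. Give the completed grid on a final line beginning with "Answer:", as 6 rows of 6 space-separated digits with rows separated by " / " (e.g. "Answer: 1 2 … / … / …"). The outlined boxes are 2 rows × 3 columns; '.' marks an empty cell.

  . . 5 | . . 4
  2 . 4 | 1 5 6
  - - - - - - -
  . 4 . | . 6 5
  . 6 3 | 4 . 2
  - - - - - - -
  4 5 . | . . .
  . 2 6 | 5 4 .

Step 1. [r5c3∈{1}] r5c3 has the single candidate 1, so r5c3=1.
Step 2. [r5c6∈{3}] r5c6 is down to just 3. So r5c6=3.
Step 3. [r1c5∈{2,3}] in col 5, 3 fits only at r1c5 ⇒ r1c5=3.
Step 4. [r3c1∈{1}] nothing but 1 survives at r3c1 ⇒ r3c1=1.
Step 5. [r5c4∈{2,6}] r5c4 is the only open cell in row 5 admitting 6, so r5c4=6.
Step 6. [r6c6∈{1}] only 1 remains possible at r6c6, so r6c6=1.
Step 7. [r4c5∈{1}] r4c5's peers cover all but 1. So r4c5=1.
Step 8. [r1c2∈{1}] r1c2 is down to just 1. So r1c2=1.
Step 9. [r1c4∈{2}] r1c4 is down to just 2. So r1c4=2.
Step 10. [r6c1∈{3}] r6c1 is down to just 3. So r6c1=3.
Step 11. [r5c5∈{2}] nothing but 2 survives at r5c5. So r5c5=2.
Step 12. [r1c1∈{6}] r1c1 is down to just 6, so r1c1=6.
Step 13. [r2c2∈{3}] r2c2 is down to just 3 ⇒ r2c2=3.
Step 14. [r3c3∈{2}] r3c3 is down to just 2 ⇒ r3c3=2.
Step 15. [r4c1∈{5}] nothing but 5 survives at r4c1. So r4c1=5.
Step 16. [r3c4∈{3}] r3c4 is down to just 3. So r3c4=3.

Answer: 6 1 5 2 3 4 / 2 3 4 1 5 6 / 1 4 2 3 6 5 / 5 6 3 4 1 2 / 4 5 1 6 2 3 / 3 2 6 5 4 1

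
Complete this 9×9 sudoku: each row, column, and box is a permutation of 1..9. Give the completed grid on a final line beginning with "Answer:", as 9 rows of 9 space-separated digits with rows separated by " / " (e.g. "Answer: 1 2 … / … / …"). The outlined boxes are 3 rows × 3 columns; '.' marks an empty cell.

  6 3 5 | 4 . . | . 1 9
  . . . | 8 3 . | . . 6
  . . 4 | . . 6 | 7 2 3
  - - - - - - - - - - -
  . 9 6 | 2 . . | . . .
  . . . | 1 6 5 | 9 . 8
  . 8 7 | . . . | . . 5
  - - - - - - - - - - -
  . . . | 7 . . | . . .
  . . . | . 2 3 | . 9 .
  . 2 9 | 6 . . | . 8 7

Step 1. [r3c2∈{1}] nothing but 1 survives at r3c2. So r3c2=1.
Step 2. [r5c2∈{4}] r5c2's peers cover all but 4 ⇒ r5c2=4.
Step 3. [r6c7∈{1,2,3,4,6}] in box 6, 2 fits only at r6c7. So r6c7=2.
Step 4. [r8c4∈{5}] r8c4 has the single candidate 5. So r8c4=5.
Step 5. [r6c1∈{1,3}] across row 6, 1 lands solely at r6c1, so r6c1=1.
Step 6. [r2c6∈{1,2,7,9}] in row 2, 1 fits only at r2c6. So r2c6=1.
Step 7. [r9c6∈{4}] r9c6 has the single candidate 4 ⇒ r9c6=4.
Step 8. [r7c2∈{5,6}] r7c2 is the only open cell in col 2 admitting 5 ⇒ r7c2=5.
Step 9. [r9c1∈{3}] nothing but 3 survives at r9c1. So r9c1=3.
Step 10. [r6c6∈{9}] only 9 remains possible at r6c6. So r6c6=9.
Step 11. [r7c6∈{8}] r7c6's peers cover all but 8. So r7c6=8.
Step 12. [r7c1∈{4}] nothing but 4 survives at r7c1 ⇒ r7c1=4.
Step 13. [r7c3∈{1}] r7c3's peers cover all but 1. So r7c3=1.
Step 14. [r2c1∈{2,7,9}] across row 2, 9 lands solely at r2c1, so r2c1=9.
Step 15. [r6c8∈{3,4,6}] row 6 places 6 nowhere but r6c8, so r6c8=6.
Step 16. [r7c8∈{3}] r7c8's peers cover all but 3, so r7c8=3.
Step 17. [r4c6∈{7}] only 7 remains possible at r4c6 ⇒ r4c6=7.
Step 18. [r4c8∈{4}] only 4 remains possible at r4c8. So r4c8=4.
Step 19. [r9c7∈{1,5}] across row 9, 5 lands solely at r9c7 ⇒ r9c7=5.
Step 20. [r4c9∈{1}] nothing but 1 survives at r4c9, so r4c9=1.
Step 21. [r8c1∈{7,8}] in col 1, 7 fits only at r8c1 ⇒ r8c1=7.
Step 22. [r8c7∈{1,4,6}] in row 8, 1 fits only at r8c7 ⇒ r8c7=1.
Step 23. [r5c1∈{2}] nothing but 2 survives at r5c1 ⇒ r5c1=2.
Step 24. [r3c4∈{9}] r3c4's peers cover all but 9 ⇒ r3c4=9.
Step 25. [r3c1∈{8}] nothing but 8 survives at r3c1 ⇒ r3c1=8.
Step 26. [r2c3∈{2}] r2c3 is down to just 2 ⇒ r2c3=2.
Step 27. [r9c5∈{1}] nothing but 1 survives at r9c5. So r9c5=1.
Step 28. [r7c7∈{6}] r7c7 has the single candidate 6. So r7c7=6.
Step 29. [r2c2∈{7}] r2c2's peers cover all but 7 ⇒ r2c2=7.
Step 30. [r7c9∈{2}] r7c9's peers cover all but 2. So r7c9=2.
Step 31. [r2c8∈{5}] nothing but 5 survives at r2c8. So r2c8=5.
Step 32. [r4c5∈{8}] r4c5's peers cover all but 8, so r4c5=8.
Step 33. [r7c5∈{9}] r7c5 has the single candidate 9. So r7c5=9.
Step 34. [r2c7∈{4}] only 4 remains possible at r2c7 ⇒ r2c7=4.
Step 35. [r6c4∈{3}] r6c4 has the single candidate 3, so r6c4=3.
Step 36. [r1c5∈{7}] r1c5 is down to just 7, so r1c5=7.
Step 37. [r8c9∈{4}] r8c9 is down to just 4. So r8c9=4.
Step 38. [r3c5∈{5}] r3c5 has the single candidate 5 ⇒ r3c5=5.
Step 39. [r4c1∈{5}] only 5 remains possible at r4c1. So r4c1=5.
Step 40. [r4c7∈{3}] r4c7 is down to just 3 ⇒ r4c7=3.
Step 41. [r6c5∈{4}] r6c5's peers cover all but 4 ⇒ r6c5=4.
Step 42. [r1c7∈{8}] r1c7 has the single candidate 8, so r1c7=8.
Step 43. [r5c8∈{7}] only 7 remains possible at r5c8 ⇒ r5c8=7.
Step 44. [r8c3∈{8}] r8c3 has the single candidate 8 ⇒ r8c3=8.
Step 45. [r5c3∈{3}] nothing but 3 survives at r5c3 ⇒ r5c3=3.
Step 46. [r8c2∈{6}] nothing but 6 survives at r8c2, so r8c2=6.
Step 47. [r1c6∈{2}] r1c6's peers cover all but 2. So r1c6=2.

Answer: 6 3 5 4 7 2 8 1 9 / 9 7 2 8 3 1 4 5 6 / 8 1 4 9 5 6 7 2 3 / 5 9 6 2 8 7 3 4 1 / 2 4 3 1 6 5 9 7 8 / 1 8 7 3 4 9 2 6 5 / 4 5 1 7 9 8 6 3 2 / 7 6 8 5 2 3 1 9 4 / 3 2 9 6 1 4 5 8 7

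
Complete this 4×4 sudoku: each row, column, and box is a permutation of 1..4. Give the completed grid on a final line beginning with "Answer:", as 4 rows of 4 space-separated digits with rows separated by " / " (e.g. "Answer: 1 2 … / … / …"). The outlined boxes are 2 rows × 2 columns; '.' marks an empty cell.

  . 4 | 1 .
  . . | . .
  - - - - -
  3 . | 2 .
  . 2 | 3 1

Step 1. [r1c4∈{2,3}] 3 has one home in row 1: r1c4, so r1c4=3.
Step 2. [r2c1∈{1,2}] across col 1, 1 lands solely at r2c1, so r2c1=1.
Step 3. [r2c4∈{2,4}] across row 2, 2 lands solely at r2c4, so r2c4=2.
Step 4. [r4c1∈{4}] r4c1's peers cover all but 4. So r4c1=4.
Step 5. [r2c3∈{4}] r2c3 is down to just 4 ⇒ r2c3=4.
Step 6. [r1c1∈{2}] r1c1 has the single candidate 2, so r1c1=2.
Step 7. [r2c2∈{3}] r2c2 is down to just 3. So r2c2=3.
Step 8. [r3c4∈{4}] nothing but 4 survives at r3c4, so r3c4=4.
Step 9. [r3c2∈{1}] r3c2 has the single candidate 1. So r3c2=1.

Answer: 2 4 1 3 / 1 3 4 2 / 3 1 2 4 / 4 2 3 1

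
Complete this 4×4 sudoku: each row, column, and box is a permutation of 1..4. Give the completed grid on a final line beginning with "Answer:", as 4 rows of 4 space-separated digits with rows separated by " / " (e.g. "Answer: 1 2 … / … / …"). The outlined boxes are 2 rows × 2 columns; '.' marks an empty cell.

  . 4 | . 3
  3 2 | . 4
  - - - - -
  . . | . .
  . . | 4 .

Step 1. [r3c3∈{1,2,3}] in col 3, 3 fits only at r3c3, so r3c3=3.
Step 2. [r3c2∈{1}] r3c2 is down to just 1. So r3c2=1.
Step 3. [r4c1∈{2}] r4c1 is down to just 2 ⇒ r4c1=2.
Step 4. [r1c3∈{1,2}] row 1 places 2 nowhere but r1c3, so r1c3=2.
Step 5. [r4c2∈{3}] r4c2's peers cover all but 3. So r4c2=3.
Step 6. [r3c1∈{4}] only 4 remains possible at r3c1 ⇒ r3c1=4.
Step 7. [r3c4∈{2}] r3c4 is down to just 2. So r3c4=2.
Step 8. [r2c3∈{1}] only 1 remains possible at r2c3 ⇒ r2c3=1.
Step 9. [r1c1∈{1}] r1c1 has the single candidate 1. So r1c1=1.
Step 10. [r4c4∈{1}] r4c4 has the single candidate 1 ⇒ r4c4=1.

Answer: 1 4 2 3 / 3 2 1 4 / 4 1 3 2 / 2 3 4 1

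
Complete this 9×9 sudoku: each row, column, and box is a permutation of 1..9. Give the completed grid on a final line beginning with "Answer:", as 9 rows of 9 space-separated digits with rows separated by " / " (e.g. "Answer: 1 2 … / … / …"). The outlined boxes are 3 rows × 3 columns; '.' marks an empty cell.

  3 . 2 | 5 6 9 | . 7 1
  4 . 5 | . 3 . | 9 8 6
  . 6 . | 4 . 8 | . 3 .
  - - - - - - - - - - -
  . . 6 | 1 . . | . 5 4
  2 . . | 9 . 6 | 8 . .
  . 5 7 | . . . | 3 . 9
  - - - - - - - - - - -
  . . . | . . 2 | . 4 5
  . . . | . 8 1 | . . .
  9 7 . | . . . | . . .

Step 1. [r8c2∈{2,3,4}] 2 has one home in col 2: r8c2 ⇒ r8c2=2.
Step 2. [r5c8∈{1}] r5c8's peers cover all but 1 ⇒ r5c8=1.
Step 3. [r3c5∈{1,2,7}] col 5 places 1 nowhere but r3c5. So r3c5=1.
Step 4. [r4c1∈{8}] only 8 remains possible at r4c1 ⇒ r4c1=8.
Step 5. [r4c6∈{3,7}] 3 has one home in box 5: r4c6 ⇒ r4c6=3.
Step 6. [r5c2∈{3,4}] 4 has one home in col 2: r5c2, so r5c2=4.
Step 7. [r7c2∈{1,3,8}] across col 2, 3 lands solely at r7c2. So r7c2=3.
Step 8. [r5c9∈{7}] only 7 remains possible at r5c9, so r5c9=7.
Step 9. [r4c7∈{2}] r4c7 has the single candidate 2. So r4c7=2.
Step 10. [r9c9∈{2,3,8}] in col 9, 8 fits only at r9c9. So r9c9=8.
Step 11. [r6c5∈{2,4}] across col 5, 2 lands solely at r6c5. So r6c5=2.
Step 12. [r9c5∈{4,5}] 4 has one home in col 5: r9c5. So r9c5=4.
Step 13. [r9c3∈{1}] nothing but 1 survives at r9c3 ⇒ r9c3=1.
Step 14. [r9c7∈{6}] r9c7 has the single candidate 6, so r9c7=6.
Step 15. [r8c7∈{7}] nothing but 7 survives at r8c7 ⇒ r8c7=7.
Step 16. [r7c1∈{6}] r7c1's peers cover all but 6. So r7c1=6.
Step 17. [r7c4∈{7}] only 7 remains possible at r7c4 ⇒ r7c4=7.
Step 18. [r9c4∈{3}] r9c4 has the single candidate 3. So r9c4=3.
Step 19. [r7c5∈{9}] r7c5 is down to just 9 ⇒ r7c5=9.
Step 20. [r9c8∈{2}] r9c8 has the single candidate 2, so r9c8=2.
Step 21. [r5c3∈{3}] nothing but 3 survives at r5c3, so r5c3=3.
Step 22. [r7c7∈{1}] only 1 remains possible at r7c7. So r7c7=1.
Step 23. [r4c2∈{9}] r4c2's peers cover all but 9. So r4c2=9.
Step 24. [r6c4∈{8}] only 8 remains possible at r6c4, so r6c4=8.
Step 25. [r3c9∈{2}] only 2 remains possible at r3c9, so r3c9=2.
Step 26. [r3c7∈{5}] r3c7 is down to just 5 ⇒ r3c7=5.
Step 27. [r8c1∈{5}] r8c1 is down to just 5, so r8c1=5.
Step 28. [r8c4∈{6}] only 6 remains possible at r8c4, so r8c4=6.
Step 29. [r6c1∈{1}] r6c1 has the single candidate 1 ⇒ r6c1=1.
Step 30. [r2c2∈{1}] r2c2 is down to just 1 ⇒ r2c2=1.
Step 31. [r7c3∈{8}] r7c3's peers cover all but 8. So r7c3=8.
Step 32. [r8c8∈{9}] r8c8 is down to just 9 ⇒ r8c8=9.
Step 33. [r1c7∈{4}] r1c7 is down to just 4 ⇒ r1c7=4.
Step 34. [r8c9∈{3}] only 3 remains possible at r8c9, so r8c9=3.
Step 35. [r2c6∈{7}] r2c6 is down to just 7 ⇒ r2c6=7.
Step 36. [r4c5∈{7}] r4c5 is down to just 7, so r4c5=7.
Step 37. [r1c2∈{8}] r1c2's peers cover all but 8 ⇒ r1c2=8.
Step 38. [r3c3∈{9}] nothing but 9 survives at r3c3, so r3c3=9.
Step 39. [r6c6∈{4}] r6c6 is down to just 4 ⇒ r6c6=4.
Step 40. [r8c3∈{4}] nothing but 4 survives at r8c3 ⇒ r8c3=4.
Step 41. [r2c4∈{2}] r2c4 has the single candidate 2. So r2c4=2.
Step 42. [r5c5∈{5}] r5c5 has the single candidate 5. So r5c5=5.
Step 43. [r6c8∈{6}] nothing but 6 survives at r6c8 ⇒ r6c8=6.
Step 44. [r9c6∈{5}] only 5 remains possible at r9c6, so r9c6=5.
Step 45. [r3c1∈{7}] r3c1 is down to just 7 ⇒ r3c1=7.

Answer: 3 8 2 5 6 9 4 7 1 / 4 1 5 2 3 7 9 8 6 / 7 6 9 4 1 8 5 3 2 / 8 9 6 1 7 3 2 5 4 / 2 4 3 9 5 6 8 1 7 / 1 5 7 8 2 4 3 6 9 / 6 3 8 7 9 2 1 4 5 / 5 2 4 6 8 1 7 9 3 / 9 7 1 3 4 5 6 2 8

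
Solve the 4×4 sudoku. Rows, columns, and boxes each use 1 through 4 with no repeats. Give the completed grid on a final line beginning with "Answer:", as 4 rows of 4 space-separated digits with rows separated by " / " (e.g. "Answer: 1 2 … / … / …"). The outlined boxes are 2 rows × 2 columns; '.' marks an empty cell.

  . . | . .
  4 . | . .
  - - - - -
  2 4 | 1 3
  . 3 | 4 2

Step 1. [r2c4∈{1}] nothing but 1 survives at r2c4 ⇒ r2c4=1.
Step 2. [r2c2∈{2}] nothing but 2 survives at r2c2, so r2c2=2.
Step 3. [r1c1∈{1,3}] r1c1 is the only open cell in col 1 admitting 3 ⇒ r1c1=3.
Step 4. [r2c3∈{3}] only 3 remains possible at r2c3 ⇒ r2c3=3.
Step 5. [r1c3∈{2}] r1c3 has the single candidate 2. So r1c3=2.
Step 6. [r1c2∈{1}] only 1 remains possible at r1c2 ⇒ r1c2=1.
Step 7. [r1c4∈{4}] r1c4's peers cover all but 4. So r1c4=4.
Step 8. [r4c1∈{1}] r4c1 is down to just 1. So r4c1=1.

Answer: 3 1 2 4 / 4 2 3 1 / 2 4 1 3 / 1 3 4 2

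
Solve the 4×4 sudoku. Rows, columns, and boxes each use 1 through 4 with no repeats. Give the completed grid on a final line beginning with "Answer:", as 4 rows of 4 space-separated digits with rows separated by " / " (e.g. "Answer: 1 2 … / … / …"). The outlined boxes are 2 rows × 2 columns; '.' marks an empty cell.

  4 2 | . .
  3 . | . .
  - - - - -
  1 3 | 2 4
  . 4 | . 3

Step 1. [r1c4∈{1}] nothing but 1 survives at r1c4. So r1c4=1.
Step 2. [r2c4∈{2}] r2c4 is down to just 2 ⇒ r2c4=2.
Step 3. [r4c1∈{2}] r4c1's peers cover all but 2 ⇒ r4c1=2.
Step 4. [r1c3∈{3}] r1c3's peers cover all but 3. So r1c3=3.
Step 5. [r4c3∈{1}] r4c3's peers cover all but 1. So r4c3=1.
Step 6. [r2c2∈{1}] only 1 remains possible at r2c2, so r2c2=1.
Step 7. [r2c3∈{4}] r2c3's peers cover all but 4. So r2c3=4.

Answer: 4 2 3 1 / 3 1 4 2 / 1 3 2 4 / 2 4 1 3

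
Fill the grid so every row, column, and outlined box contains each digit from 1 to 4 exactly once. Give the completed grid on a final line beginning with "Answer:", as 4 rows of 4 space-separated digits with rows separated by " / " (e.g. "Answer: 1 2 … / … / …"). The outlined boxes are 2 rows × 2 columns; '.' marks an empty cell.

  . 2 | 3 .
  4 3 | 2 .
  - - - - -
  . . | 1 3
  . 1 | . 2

Step 1. [r1c4∈{1,4}] across row 1, 4 lands solely at r1c4 ⇒ r1c4=4.
Step 2. [r1c1∈{1}] r1c1 is down to just 1, so r1c1=1.
Step 3. [r4c3∈{4}] r4c3 is down to just 4, so r4c3=4.
Step 4. [r2c4∈{1}] r2c4 is down to just 1, so r2c4=1.
Step 5. [r3c2∈{4}] r3c2's peers cover all but 4. So r3c2=4.
Step 6. [r3c1∈{2}] nothing but 2 survives at r3c1, so r3c1=2.
Step 7. [r4c1∈{3}] nothing but 3 survives at r4c1, so r4c1=3.

Answer: 1 2 3 4 / 4 3 2 1 / 2 4 1 3 / 3 1 4 2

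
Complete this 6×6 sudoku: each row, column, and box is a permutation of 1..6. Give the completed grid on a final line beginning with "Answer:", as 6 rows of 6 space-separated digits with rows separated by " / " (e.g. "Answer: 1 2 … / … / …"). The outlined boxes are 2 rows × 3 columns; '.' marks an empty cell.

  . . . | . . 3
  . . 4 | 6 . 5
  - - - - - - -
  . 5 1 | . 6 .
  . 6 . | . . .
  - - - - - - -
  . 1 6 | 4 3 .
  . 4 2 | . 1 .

Step 1. [r1c2∈{2}] r1c2 is down to just 2, so r1c2=2.
Step 2. [r6c1∈{3,5}] across row 6, 3 lands solely at r6c1, so r6c1=3.
Step 3. [r4c6∈{1,2,4}] r4c6 is the only open cell in col 6 admitting 1, so r4c6=1.
Step 4. [r3c6∈{2,4}] col 6 places 4 nowhere but r3c6. So r3c6=4.
Step 5. [r3c4∈{2,3}] r3c4 is the only open cell in row 3 admitting 3. So r3c4=3.
Step 6. [r4c4∈{2,5}] across col 4, 2 lands solely at r4c4 ⇒ r4c4=2.
Step 7. [r1c1∈{1,5,6}] 6 has one home in row 1: r1c1 ⇒ r1c1=6.
Step 8. [r2c2∈{3}] r2c2's peers cover all but 3. So r2c2=3.
Step 9. [r6c4∈{5}] r6c4 has the single candidate 5 ⇒ r6c4=5.
Step 10. [r2c5∈{2}] r2c5 is down to just 2, so r2c5=2.
Step 11. [r5c1∈{5}] r5c1's peers cover all but 5 ⇒ r5c1=5.
Step 12. [r4c5∈{5}] nothing but 5 survives at r4c5. So r4c5=5.
Step 13. [r2c1∈{1}] only 1 remains possible at r2c1. So r2c1=1.
Step 14. [r5c6∈{2}] r5c6's peers cover all but 2, so r5c6=2.
Step 15. [r4c1∈{4}] r4c1 has the single candidate 4 ⇒ r4c1=4.
Step 16. [r6c6∈{6}] r6c6 is down to just 6, so r6c6=6.
Step 17. [r1c3∈{5}] r1c3 is down to just 5, so r1c3=5.
Step 18. [r1c4∈{1}] r1c4's peers cover all but 1 ⇒ r1c4=1.
Step 19. [r3c1∈{2}] only 2 remains possible at r3c1. So r3c1=2.
Step 20. [r4c3∈{3}] r4c3 is down to just 3. So r4c3=3.
Step 21. [r1c5∈{4}] r1c5 is down to just 4 ⇒ r1c5=4.

Answer: 6 2 5 1 4 3 / 1 3 4 6 2 5 / 2 5 1 3 6 4 / 4 6 3 2 5 1 / 5 1 6 4 3 2 / 3 4 2 5 1 6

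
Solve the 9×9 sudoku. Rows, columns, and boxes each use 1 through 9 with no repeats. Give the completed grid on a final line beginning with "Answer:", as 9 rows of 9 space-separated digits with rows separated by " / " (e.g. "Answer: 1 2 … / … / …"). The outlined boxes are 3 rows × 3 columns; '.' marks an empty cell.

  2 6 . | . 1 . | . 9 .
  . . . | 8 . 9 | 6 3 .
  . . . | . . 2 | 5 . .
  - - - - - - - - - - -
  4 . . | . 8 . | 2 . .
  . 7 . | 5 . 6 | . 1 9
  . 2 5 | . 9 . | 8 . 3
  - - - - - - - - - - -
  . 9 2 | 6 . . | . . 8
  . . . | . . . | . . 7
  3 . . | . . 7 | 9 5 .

Step 1. [r1c3∈{3,4,7,8}] row 1 places 8 nowhere but r1c3 ⇒ r1c3=8.
Step 2. [r7c8∈{4}] only 4 remains possible at r7c8. So r7c8=4.
Step 3. [r8c6∈{1,3,4,5,8}] across col 6, 8 lands solely at r8c6. So r8c6=8.
Step 4. [r1c9∈{4}] nothing but 4 survives at r1c9. So r1c9=4.
Step 5. [r3c9∈{1}] only 1 remains possible at r3c9, so r3c9=1.
Step 6. [r8c4∈{1,2,3,4,9}] r8c4 is the only open cell in row 8 admitting 9. So r8c4=9.
Step 7. [r9c4∈{1,2,4}] 2 has one home in col 4: r9c4. So r9c4=2.
Step 8. [r9c5∈{4}] nothing but 4 survives at r9c5. So r9c5=4.
Step 9. [r7c6∈{1,3,5}] box 8 places 1 nowhere but r7c6 ⇒ r7c6=1.
Step 10. [r3c4∈{3,4,7}] 4 has one home in box 2: r3c4. So r3c4=4.
Step 11. [r4c6∈{3}] r4c6 is down to just 3. So r4c6=3.
Step 12. [r4c2∈{1}] only 1 remains possible at r4c2, so r4c2=1.
Step 13. [r9c3∈{1,6}] 1 has one home in row 9: r9c3. So r9c3=1.
Step 14. [r4c4∈{7}] r4c4 is down to just 7 ⇒ r4c4=7.
Step 15. [r4c8∈{6}] nothing but 6 survives at r4c8. So r4c8=6.
Step 16. [r7c1∈{5,7}] row 7 places 7 nowhere but r7c1 ⇒ r7c1=7.
Step 17. [r7c5∈{3,5}] across row 7, 5 lands solely at r7c5 ⇒ r7c5=5.
Step 18. [r3c2∈{3}] nothing but 3 survives at r3c2, so r3c2=3.
Step 19. [r8c3∈{4,6}] col 3 places 6 nowhere but r8c3, so r8c3=6.
Step 20. [r8c1∈{5}] r8c1 has the single candidate 5 ⇒ r8c1=5.
Step 21. [r2c5∈{7}] nothing but 7 survives at r2c5, so r2c5=7.
Step 22. [r3c3∈{7,9}] across col 3, 7 lands solely at r3c3, so r3c3=7.
Step 23. [r2c2∈{4,5}] 5 has one home in row 2: r2c2, so r2c2=5.
Step 24. [r8c7∈{1,3}] 1 has one home in row 8: r8c7 ⇒ r8c7=1.
Step 25. [r2c3∈{4}] r2c3 is down to just 4, so r2c3=4.
Step 26. [r9c2∈{8}] r9c2's peers cover all but 8. So r9c2=8.
Step 27. [r4c3∈{9}] r4c3's peers cover all but 9 ⇒ r4c3=9.
Step 28. [r6c4∈{1}] only 1 remains possible at r6c4, so r6c4=1.
Step 29. [r8c5∈{3}] r8c5 is down to just 3 ⇒ r8c5=3.
Step 30. [r1c7∈{7}] r1c7 has the single candidate 7 ⇒ r1c7=7.
Step 31. [r1c6∈{5}] r1c6 is down to just 5, so r1c6=5.
Step 32. [r6c6∈{4}] only 4 remains possible at r6c6 ⇒ r6c6=4.
Step 33. [r2c1∈{1}] r2c1's peers cover all but 1 ⇒ r2c1=1.
Step 34. [r5c5∈{2}] r5c5 is down to just 2. So r5c5=2.
Step 35. [r9c9∈{6}] nothing but 6 survives at r9c9. So r9c9=6.
Step 36. [r5c1∈{8}] nothing but 8 survives at r5c1 ⇒ r5c1=8.
Step 37. [r3c1∈{9}] nothing but 9 survives at r3c1, so r3c1=9.
Step 38. [r4c9∈{5}] r4c9 is down to just 5 ⇒ r4c9=5.
Step 39. [r5c7∈{4}] r5c7 is down to just 4 ⇒ r5c7=4.
Step 40. [r8c2∈{4}] r8c2's peers cover all but 4 ⇒ r8c2=4.
Step 41. [r8c8∈{2}] nothing but 2 survives at r8c8, so r8c8=2.
Step 42. [r7c7∈{3}] r7c7 has the single candidate 3, so r7c7=3.
Step 43. [r3c8∈{8}] r3c8 is down to just 8 ⇒ r3c8=8.
Step 44. [r6c8∈{7}] only 7 remains possible at r6c8, so r6c8=7.
Step 45. [r1c4∈{3}] only 3 remains possible at r1c4. So r1c4=3.
Step 46. [r2c9∈{2}] nothing but 2 survives at r2c9, so r2c9=2.
Step 47. [r3c5∈{6}] nothing but 6 survives at r3c5, so r3c5=6.
Step 48. [r5c3∈{3}] nothing but 3 survives at r5c3. So r5c3=3.
Step 49. [r6c1∈{6}] only 6 remains possible at r6c1, so r6c1=6.

Answer: 2 6 8 3 1 5 7 9 4 / 1 5 4 8 7 9 6 3 2 / 9 3 7 4 6 2 5 8 1 / 4 1 9 7 8 3 2 6 5 / 8 7 3 5 2 6 4 1 9 / 6 2 5 1 9 4 8 7 3 / 7 9 2 6 5 1 3 4 8 / 5 4 6 9 3 8 1 2 7 / 3 8 1 2 4 7 9 5 6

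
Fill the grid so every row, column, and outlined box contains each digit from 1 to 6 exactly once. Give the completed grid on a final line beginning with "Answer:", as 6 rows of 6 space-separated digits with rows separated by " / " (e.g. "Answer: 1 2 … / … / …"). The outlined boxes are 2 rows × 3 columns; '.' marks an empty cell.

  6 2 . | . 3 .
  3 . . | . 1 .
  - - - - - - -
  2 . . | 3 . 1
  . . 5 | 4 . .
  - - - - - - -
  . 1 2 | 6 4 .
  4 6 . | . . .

Step 1. [r2c6∈{2,4,5,6}] across row 2, 6 lands solely at r2c6. So r2c6=6.
Step 2. [r2c3∈{4}] r2c3 is down to just 4, so r2c3=4.
Step 3. [r1c4∈{5}] only 5 remains possible at r1c4 ⇒ r1c4=5.
Step 4. [r5c6∈{3,5}] row 5 places 3 nowhere but r5c6 ⇒ r5c6=3.
Step 5. [r4c5∈{2,6}] across row 4, 6 lands solely at r4c5. So r4c5=6.
Step 6. [r6c5∈{2,5}] col 5 places 2 nowhere but r6c5. So r6c5=2.
Step 7. [r1c3∈{1}] r1c3 has the single candidate 1 ⇒ r1c3=1.
Step 8. [r3c2∈{4}] only 4 remains possible at r3c2 ⇒ r3c2=4.
Step 9. [r6c6∈{5}] r6c6 is down to just 5, so r6c6=5.
Step 10. [r3c5∈{5}] r3c5 has the single candidate 5 ⇒ r3c5=5.
Step 11. [r6c3∈{3}] only 3 remains possible at r6c3, so r6c3=3.
Step 12. [r1c6∈{4}] nothing but 4 survives at r1c6, so r1c6=4.
Step 13. [r2c4∈{2}] r2c4 is down to just 2 ⇒ r2c4=2.
Step 14. [r6c4∈{1}] nothing but 1 survives at r6c4, so r6c4=1.
Step 15. [r4c1∈{1}] r4c1's peers cover all but 1. So r4c1=1.
Step 16. [r5c1∈{5}] r5c1's peers cover all but 5. So r5c1=5.
Step 17. [r3c3∈{6}] nothing but 6 survives at r3c3, so r3c3=6.
Step 18. [r4c6∈{2}] r4c6's peers cover all but 2. So r4c6=2.
Step 19. [r4c2∈{3}] r4c2's peers cover all but 3. So r4c2=3.
Step 20. [r2c2∈{5}] nothing but 5 survives at r2c2. So r2c2=5.

Answer: 6 2 1 5 3 4 / 3 5 4 2 1 6 / 2 4 6 3 5 1 / 1 3 5 4 6 2 / 5 1 2 6 4 3 / 4 6 3 1 2 5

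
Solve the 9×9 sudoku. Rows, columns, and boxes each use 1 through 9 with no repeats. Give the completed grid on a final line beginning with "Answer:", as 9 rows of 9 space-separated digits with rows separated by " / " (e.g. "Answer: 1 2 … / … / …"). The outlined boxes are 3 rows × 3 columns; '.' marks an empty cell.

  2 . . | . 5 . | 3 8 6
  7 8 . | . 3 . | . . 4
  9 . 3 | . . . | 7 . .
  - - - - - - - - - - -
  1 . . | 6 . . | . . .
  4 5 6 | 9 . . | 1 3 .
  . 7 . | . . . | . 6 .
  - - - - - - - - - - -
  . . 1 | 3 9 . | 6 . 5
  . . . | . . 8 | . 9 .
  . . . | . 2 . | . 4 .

Step 1. [r8c7∈{2}] r8c7's peers cover all but 2, so r8c7=2.
Step 2. [r2c6∈{1,2,6,9}] row 2 places 6 nowhere but r2c6 ⇒ r2c6=6.
Step 3. [r3c8∈{1,2,5}] across row 3, 5 lands solely at r3c8 ⇒ r3c8=5.
Step 4. [r8c5∈{1,4,6,7}] r8c5 is the only open cell in col 5 admitting 6 ⇒ r8c5=6.
Step 5. [r9c7∈{8}] r9c7 has the single candidate 8. So r9c7=8.
Step 6. [r1c3∈{4}] r1c3's peers cover all but 4, so r1c3=4.
Step 7. [r7c8∈{7}] nothing but 7 survives at r7c8. So r7c8=7.
Step 8. [r4c8∈{2}] nothing but 2 survives at r4c8, so r4c8=2.
Step 9. [r7c6∈{4}] r7c6's peers cover all but 4 ⇒ r7c6=4.
Step 10. [r2c4∈{1,2}] r2c4 is the only open cell in row 2 admitting 2, so r2c4=2.
Step 11. [r3c6∈{1}] r3c6's peers cover all but 1 ⇒ r3c6=1.
Step 12. [r6c5∈{1,4,8}] 1 has one home in col 5: r6c5. So r6c5=1.
Step 13. [r9c1∈{3,5,6}] r9c1 is the only open cell in col 1 admitting 6, so r9c1=6.
Step 14. [r8c1∈{3,5}] across col 1, 5 lands solely at r8c1 ⇒ r8c1=5.
Step 15. [r6c3∈{2,8,9}] 2 has one home in col 3: r6c3. So r6c3=2.
Step 16. [r4c3∈{8,9}] r4c3 is the only open cell in col 3 admitting 8, so r4c3=8.
Step 17. [r4c2∈{3,9}] r4c2 is the only open cell in box 4 admitting 9. So r4c2=9.
Step 18. [r4c9∈{7}] r4c9 is down to just 7 ⇒ r4c9=7.
Step 19. [r4c5∈{4}] only 4 remains possible at r4c5 ⇒ r4c5=4.
Step 20. [r1c4∈{7}] only 7 remains possible at r1c4. So r1c4=7.
Step 21. [r9c6∈{5,7}] across box 8, 7 lands solely at r9c6, so r9c6=7.
Step 22. [r5c9∈{8}] r5c9's peers cover all but 8 ⇒ r5c9=8.
Step 23. [r9c2∈{3}] nothing but 3 survives at r9c2 ⇒ r9c2=3.
Step 24. [r4c6∈{3,5}] in row 4, 3 fits only at r4c6, so r4c6=3.
Step 25. [r6c4∈{5,8}] 8 has one home in row 6: r6c4. So r6c4=8.
Step 26. [r8c4∈{1}] nothing but 1 survives at r8c4 ⇒ r8c4=1.
Step 27. [r6c7∈{4,5,9}] row 6 places 4 nowhere but r6c7, so r6c7=4.
Step 28. [r3c4∈{4}] r3c4 has the single candidate 4. So r3c4=4.
Step 29. [r9c3∈{9}] r9c3's peers cover all but 9, so r9c3=9.
Step 30. [r4c7∈{5}] r4c7's peers cover all but 5. So r4c7=5.
Step 31. [r1c2∈{1}] r1c2 has the single candidate 1. So r1c2=1.
Step 32. [r1c6∈{9}] r1c6 has the single candidate 9 ⇒ r1c6=9.
Step 33. [r3c2∈{6}] nothing but 6 survives at r3c2 ⇒ r3c2=6.
Step 34. [r8c9∈{3}] r8c9 has the single candidate 3, so r8c9=3.
Step 35. [r6c1∈{3}] r6c1's peers cover all but 3 ⇒ r6c1=3.
Step 36. [r3c5∈{8}] r3c5's peers cover all but 8, so r3c5=8.
Step 37. [r2c7∈{9}] nothing but 9 survives at r2c7 ⇒ r2c7=9.
Step 38. [r7c1∈{8}] r7c1 is down to just 8, so r7c1=8.
Step 39. [r5c5∈{7}] r5c5's peers cover all but 7 ⇒ r5c5=7.
Step 40. [r9c9∈{1}] r9c9 is down to just 1 ⇒ r9c9=1.
Step 41. [r3c9∈{2}] r3c9's peers cover all but 2. So r3c9=2.
Step 42. [r6c9∈{9}] r6c9 has the single candidate 9. So r6c9=9.
Step 43. [r6c6∈{5}] only 5 remains possible at r6c6 ⇒ r6c6=5.
Step 44. [r9c4∈{5}] r9c4 has the single candidate 5. So r9c4=5.
Step 45. [r5c6∈{2}] r5c6's peers cover all but 2 ⇒ r5c6=2.
Step 46. [r7c2∈{2}] r7c2 is down to just 2 ⇒ r7c2=2.
Step 47. [r2c3∈{5}] only 5 remains possible at r2c3 ⇒ r2c3=5.
Step 48. [r8c3∈{7}] nothing but 7 survives at r8c3 ⇒ r8c3=7.
Step 49. [r2c8∈{1}] nothing but 1 survives at r2c8 ⇒ r2c8=1.
Step 50. [r8c2∈{4}] r8c2 has the single candidate 4. So r8c2=4.

Answer: 2 1 4 7 5 9 3 8 6 / 7 8 5 2 3 6 9 1 4 / 9 6 3 4 8 1 7 5 2 / 1 9 8 6 4 3 5 2 7 / 4 5 6 9 7 2 1 3 8 / 3 7 2 8 1 5 4 6 9 / 8 2 1 3 9 4 6 7 5 / 5 4 7 1 6 8 2 9 3 / 6 3 9 5 2 7 8 4 1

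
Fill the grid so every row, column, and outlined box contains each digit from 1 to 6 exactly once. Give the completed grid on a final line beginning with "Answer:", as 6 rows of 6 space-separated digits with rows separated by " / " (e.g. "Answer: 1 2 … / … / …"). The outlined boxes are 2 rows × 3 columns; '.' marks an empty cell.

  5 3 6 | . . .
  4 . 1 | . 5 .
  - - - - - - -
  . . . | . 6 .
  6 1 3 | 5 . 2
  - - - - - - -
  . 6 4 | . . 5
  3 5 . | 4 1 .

Step 1. [r2c4∈{2,3,6}] col 4 places 6 nowhere but r2c4 ⇒ r2c4=6.
Step 2. [r3c1∈{2}] only 2 remains possible at r3c1 ⇒ r3c1=2.
Step 3. [r5c5∈{2,3}] 3 has one home in col 5: r5c5, so r5c5=3.
Step 4. [r1c5∈{2,4}] in col 5, 2 fits only at r1c5, so r1c5=2.
Step 5. [r1c6∈{1,4}] row 1 places 4 nowhere but r1c6, so r1c6=4.
Step 6. [r3c4∈{1,3}] col 4 places 3 nowhere but r3c4 ⇒ r3c4=3.
Step 7. [r3c3∈{5}] r3c3's peers cover all but 5 ⇒ r3c3=5.
Step 8. [r6c3∈{2}] nothing but 2 survives at r6c3 ⇒ r6c3=2.
Step 9. [r3c2∈{4}] only 4 remains possible at r3c2 ⇒ r3c2=4.
Step 10. [r2c2∈{2}] only 2 remains possible at r2c2, so r2c2=2.
Step 11. [r5c4∈{2}] r5c4's peers cover all but 2, so r5c4=2.
Step 12. [r5c1∈{1}] r5c1 has the single candidate 1 ⇒ r5c1=1.
Step 13. [r4c5∈{4}] r4c5 has the single candidate 4. So r4c5=4.
Step 14. [r6c6∈{6}] r6c6 is down to just 6. So r6c6=6.
Step 15. [r2c6∈{3}] r2c6 has the single candidate 3 ⇒ r2c6=3.
Step 16. [r1c4∈{1}] only 1 remains possible at r1c4 ⇒ r1c4=1.
Step 17. [r3c6∈{1}] only 1 remains possible at r3c6. So r3c6=1.

Answer: 5 3 6 1 2 4 / 4 2 1 6 5 3 / 2 4 5 3 6 1 / 6 1 3 5 4 2 / 1 6 4 2 3 5 / 3 5 2 4 1 6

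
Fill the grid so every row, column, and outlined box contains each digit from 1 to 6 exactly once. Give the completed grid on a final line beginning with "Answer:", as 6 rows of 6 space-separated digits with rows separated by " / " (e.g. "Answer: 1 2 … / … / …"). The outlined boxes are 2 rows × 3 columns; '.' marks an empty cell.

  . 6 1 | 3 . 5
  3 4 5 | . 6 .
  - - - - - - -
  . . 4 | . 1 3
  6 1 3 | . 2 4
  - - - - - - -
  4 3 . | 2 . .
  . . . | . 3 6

Step 1. [r6c1∈{1,2,5}] 1 has one home in col 1: r6c1, so r6c1=1.
Step 2. [r6c2∈{2,5}] in box 5, 5 fits only at r6c2. So r6c2=5.
Step 3. [r3c1∈{2,5}] in col 1, 5 fits only at r3c1. So r3c1=5.
Step 4. [r2c6∈{1,2}] r2c6 is the only open cell in row 2 admitting 2 ⇒ r2c6=2.
Step 5. [r5c6∈{1}] r5c6 has the single candidate 1. So r5c6=1.
Step 6. [r3c4∈{6}] only 6 remains possible at r3c4 ⇒ r3c4=6.
Step 7. [r1c1∈{2}] r1c1's peers cover all but 2 ⇒ r1c1=2.
Step 8. [r1c5∈{4}] r1c5 is down to just 4 ⇒ r1c5=4.
Step 9. [r2c4∈{1}] only 1 remains possible at r2c4 ⇒ r2c4=1.
Step 10. [r6c3∈{2}] r6c3 has the single candidate 2 ⇒ r6c3=2.
Step 11. [r6c4∈{4}] r6c4 has the single candidate 4. So r6c4=4.
Step 12. [r3c2∈{2}] r3c2 has the single candidate 2, so r3c2=2.
Step 13. [r5c5∈{5}] r5c5's peers cover all but 5, so r5c5=5.
Step 14. [r5c3∈{6}] nothing but 6 survives at r5c3. So r5c3=6.
Step 15. [r4c4∈{5}] r4c4's peers cover all but 5, so r4c4=5.

Answer: 2 6 1 3 4 5 / 3 4 5 1 6 2 / 5 2 4 6 1 3 / 6 1 3 5 2 4 / 4 3 6 2 5 1 / 1 5 2 4 3 6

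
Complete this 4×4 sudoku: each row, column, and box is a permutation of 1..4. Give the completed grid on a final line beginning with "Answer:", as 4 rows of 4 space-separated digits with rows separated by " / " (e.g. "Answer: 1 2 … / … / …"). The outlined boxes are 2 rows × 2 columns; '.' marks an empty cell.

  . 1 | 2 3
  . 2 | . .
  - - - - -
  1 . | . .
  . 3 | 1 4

Step 1. [r1c1∈{4}] r1c1 has the single candidate 4. So r1c1=4.
Step 2. [r2c1∈{3}] r2c1's peers cover all but 3 ⇒ r2c1=3.
Step 3. [r3c4∈{2}] r3c4 is down to just 2, so r3c4=2.
Step 4. [r3c3∈{3}] only 3 remains possible at r3c3, so r3c3=3.
Step 5. [r4c1∈{2}] r4c1 is down to just 2. So r4c1=2.
Step 6. [r2c4∈{1}] r2c4 is down to just 1. So r2c4=1.
Step 7. [r2c3∈{4}] r2c3's peers cover all but 4 ⇒ r2c3=4.
Step 8. [r3c2∈{4}] r3c2's peers cover all but 4 ⇒ r3c2=4.

Answer: 4 1 2 3 / 3 2 4 1 / 1 4 3 2 / 2 3 1 4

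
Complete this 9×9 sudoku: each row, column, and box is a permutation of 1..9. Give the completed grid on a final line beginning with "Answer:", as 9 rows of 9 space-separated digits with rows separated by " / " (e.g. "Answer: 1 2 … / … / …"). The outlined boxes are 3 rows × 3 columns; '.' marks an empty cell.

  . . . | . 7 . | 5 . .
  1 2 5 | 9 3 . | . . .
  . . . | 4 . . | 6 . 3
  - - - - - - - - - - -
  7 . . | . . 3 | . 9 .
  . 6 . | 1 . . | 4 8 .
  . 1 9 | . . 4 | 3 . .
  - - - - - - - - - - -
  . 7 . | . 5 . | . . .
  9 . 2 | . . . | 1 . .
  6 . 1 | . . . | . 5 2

Step 1. [r3c1∈{8}] nothing but 8 survives at r3c1. So r3c1=8.
Step 2. [r7c6∈{1,2,6,8,9}] row 7 places 1 nowhere but r7c6. So r7c6=1.
Step 3. [r7c4∈{2,3,6,8}] across row 7, 2 lands solely at r7c4 ⇒ r7c4=2.
Step 4. [r1c9∈{1,4,8,9}] across box 3, 9 lands solely at r1c9, so r1c9=9.
Step 5. [r1c3∈{3,4,6}] r1c3 is the only open cell in col 3 admitting 6 ⇒ r1c3=6.
Step 6. [r1c4∈{8}] r1c4 has the single candidate 8, so r1c4=8.
Step 7. [r6c5∈{2,6,8}] row 6 places 8 nowhere but r6c5. So r6c5=8.
Step 8. [r1c6∈{2}] only 2 remains possible at r1c6, so r1c6=2.
Step 9. [r8c2∈{3,4,5,8}] in row 8, 5 fits only at r8c2 ⇒ r8c2=5.
Step 10. [r3c8∈{1,2,7}] r3c8 is the only open cell in row 3 admitting 2, so r3c8=2.
Step 11. [r4c9∈{1,5,6}] across row 4, 1 lands solely at r4c9. So r4c9=1.
Step 12. [r4c4∈{5,6}] across row 4, 5 lands solely at r4c4. So r4c4=5.
Step 13. [r4c5∈{2,6}] 6 has one home in row 4: r4c5. So r4c5=6.
Step 14. [r6c4∈{7}] r6c4's peers cover all but 7. So r6c4=7.
Step 15. [r8c4∈{3,6}] r8c4 is the only open cell in col 4 admitting 6. So r8c4=6.
Step 16. [r8c8∈{3,4,7}] 3 has one home in row 8: r8c8, so r8c8=3.
Step 17. [r2c8∈{4,7}] r2c8 is the only open cell in col 8 admitting 7, so r2c8=7.
Step 18. [r9c7∈{7,8,9}] in col 7, 7 fits only at r9c7, so r9c7=7.
Step 19. [r2c9∈{4,8}] across row 2, 4 lands solely at r2c9 ⇒ r2c9=4.
Step 20. [r7c8∈{4,6}] r7c8 is the only open cell in col 8 admitting 4. So r7c8=4.
Step 21. [r9c2∈{3,4,8}] r9c2 is the only open cell in box 7 admitting 4. So r9c2=4.
Step 22. [r7c3∈{3,8}] across box 7, 8 lands solely at r7c3 ⇒ r7c3=8.
Step 23. [r5c5∈{2,9}] across col 5, 2 lands solely at r5c5. So r5c5=2.
Step 24. [r9c6∈{8,9}] row 9 places 8 nowhere but r9c6, so r9c6=8.
Step 25. [r7c1∈{3}] r7c1's peers cover all but 3. So r7c1=3.
Step 26. [r5c1∈{5}] only 5 remains possible at r5c1, so r5c1=5.
Step 27. [r7c9∈{6}] only 6 remains possible at r7c9, so r7c9=6.
Step 28. [r8c9∈{8}] r8c9's peers cover all but 8. So r8c9=8.
Step 29. [r2c7∈{8}] nothing but 8 survives at r2c7, so r2c7=8.
Step 30. [r6c8∈{6}] only 6 remains possible at r6c8 ⇒ r6c8=6.
Step 31. [r9c5∈{9}] nothing but 9 survives at r9c5 ⇒ r9c5=9.
Step 32. [r4c3∈{4}] r4c3's peers cover all but 4. So r4c3=4.
Step 33. [r5c3∈{3}] r5c3's peers cover all but 3, so r5c3=3.
Step 34. [r8c5∈{4}] r8c5 has the single candidate 4. So r8c5=4.
Step 35. [r3c3∈{7}] r3c3 is down to just 7 ⇒ r3c3=7.
Step 36. [r3c5∈{1}] only 1 remains possible at r3c5. So r3c5=1.
Step 37. [r1c8∈{1}] r1c8's peers cover all but 1. So r1c8=1.
Step 38. [r5c9∈{7}] only 7 remains possible at r5c9, so r5c9=7.
Step 39. [r5c6∈{9}] r5c6 is down to just 9. So r5c6=9.
Step 40. [r4c7∈{2}] r4c7's peers cover all but 2, so r4c7=2.
Step 41. [r2c6∈{6}] r2c6's peers cover all but 6 ⇒ r2c6=6.
Step 42. [r1c2∈{3}] only 3 remains possible at r1c2, so r1c2=3.
Step 43. [r9c4∈{3}] r9c4 is down to just 3, so r9c4=3.
Step 44. [r3c6∈{5}] r3c6 is down to just 5 ⇒ r3c6=5.
Step 45. [r8c6∈{7}] nothing but 7 survives at r8c6 ⇒ r8c6=7.
Step 46. [r4c2∈{8}] r4c2 has the single candidate 8. So r4c2=8.
Step 47. [r7c7∈{9}] r7c7 has the single candidate 9, so r7c7=9.
Step 48. [r3c2∈{9}] only 9 remains possible at r3c2. So r3c2=9.
Step 49. [r6c9∈{5}] r6c9 has the single candidate 5. So r6c9=5.
Step 50. [r6c1∈{2}] r6c1 has the single candidate 2 ⇒ r6c1=2.
Step 51. [r1c1∈{4}] r1c1 is down to just 4. So r1c1=4.

Answer: 4 3 6 8 7 2 5 1 9 / 1 2 5 9 3 6 8 7 4 / 8 9 7 4 1 5 6 2 3 / 7 8 4 5 6 3 2 9 1 / 5 6 3 1 2 9 4 8 7 / 2 1 9 7 8 4 3 6 5 / 3 7 8 2 5 1 9 4 6 / 9 5 2 6 4 7 1 3 8 / 6 4 1 3 9 8 7 5 2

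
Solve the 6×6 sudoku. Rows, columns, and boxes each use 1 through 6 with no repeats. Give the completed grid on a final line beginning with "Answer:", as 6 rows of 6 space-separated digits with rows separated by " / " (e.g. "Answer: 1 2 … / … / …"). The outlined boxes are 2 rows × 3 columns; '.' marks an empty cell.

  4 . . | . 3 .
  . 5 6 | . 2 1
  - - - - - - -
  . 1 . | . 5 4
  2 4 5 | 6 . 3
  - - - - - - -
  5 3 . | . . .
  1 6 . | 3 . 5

Step 1. [r5c5∈{1,4,6}] in col 5, 6 fits only at r5c5 ⇒ r5c5=6.
Step 2. [r6c3∈{2,4}] row 6 places 2 nowhere but r6c3. So r6c3=2.
Step 3. [r5c4∈{1,2,4}] row 5 places 1 nowhere but r5c4, so r5c4=1.
Step 4. [r2c1∈{3}] r2c1's peers cover all but 3. So r2c1=3.
Step 5. [r3c4∈{2}] only 2 remains possible at r3c4, so r3c4=2.
Step 6. [r1c4∈{5}] nothing but 5 survives at r1c4. So r1c4=5.
Step 7. [r1c3∈{1}] r1c3 is down to just 1. So r1c3=1.
Step 8. [r4c5∈{1}] r4c5's peers cover all but 1, so r4c5=1.
Step 9. [r3c1∈{6}] nothing but 6 survives at r3c1. So r3c1=6.
Step 10. [r1c6∈{6}] r1c6 has the single candidate 6, so r1c6=6.
Step 11. [r5c3∈{4}] nothing but 4 survives at r5c3. So r5c3=4.
Step 12. [r2c4∈{4}] only 4 remains possible at r2c4 ⇒ r2c4=4.
Step 13. [r5c6∈{2}] nothing but 2 survives at r5c6. So r5c6=2.
Step 14. [r6c5∈{4}] nothing but 4 survives at r6c5, so r6c5=4.
Step 15. [r3c3∈{3}] only 3 remains possible at r3c3. So r3c3=3.
Step 16. [r1c2∈{2}] r1c2's peers cover all but 2. So r1c2=2.

Answer: 4 2 1 5 3 6 / 3 5 6 4 2 1 / 6 1 3 2 5 4 / 2 4 5 6 1 3 / 5 3 4 1 6 2 / 1 6 2 3 4 5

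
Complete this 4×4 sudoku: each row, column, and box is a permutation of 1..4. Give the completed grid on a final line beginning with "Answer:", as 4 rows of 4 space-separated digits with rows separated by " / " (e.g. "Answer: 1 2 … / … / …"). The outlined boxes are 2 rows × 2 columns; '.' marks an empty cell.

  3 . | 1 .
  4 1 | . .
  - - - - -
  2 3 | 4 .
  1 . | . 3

Step 1. [r2c4∈{2}] only 2 remains possible at r2c4. So r2c4=2.
Step 2. [r3c4∈{1}] r3c4's peers cover all but 1. So r3c4=1.
Step 3. [r1c4∈{4}] r1c4 has the single candidate 4 ⇒ r1c4=4.
Step 4. [r4c2∈{4}] nothing but 4 survives at r4c2, so r4c2=4.
Step 5. [r4c3∈{2}] r4c3 is down to just 2 ⇒ r4c3=2.
Step 6. [r2c3∈{3}] r2c3 has the single candidate 3. So r2c3=3.
Step 7. [r1c2∈{2}] only 2 remains possible at r1c2 ⇒ r1c2=2.

Answer: 3 2 1 4 / 4 1 3 2 / 2 3 4 1 / 1 4 2 3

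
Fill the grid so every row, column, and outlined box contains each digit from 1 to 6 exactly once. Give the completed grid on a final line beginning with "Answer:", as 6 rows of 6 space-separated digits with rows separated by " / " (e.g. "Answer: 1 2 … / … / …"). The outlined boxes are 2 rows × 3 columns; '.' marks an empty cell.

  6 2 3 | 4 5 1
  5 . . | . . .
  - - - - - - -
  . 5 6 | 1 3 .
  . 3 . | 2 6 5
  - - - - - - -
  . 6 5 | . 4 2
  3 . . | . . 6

Step 1. [r5c1∈{1}] r5c1 has the single candidate 1 ⇒ r5c1=1.
Step 2. [r2c2∈{1,4}] r2c2 is the only open cell in col 2 admitting 1, so r2c2=1.
Step 3. [r2c3∈{4}] only 4 remains possible at r2c3 ⇒ r2c3=4.
Step 4. [r2c4∈{3,6}] row 2 places 6 nowhere but r2c4, so r2c4=6.
Step 5. [r3c6∈{4}] r3c6 has the single candidate 4 ⇒ r3c6=4.
Step 6. [r6c5∈{1}] r6c5 is down to just 1, so r6c5=1.
Step 7. [r5c4∈{3}] r5c4's peers cover all but 3, so r5c4=3.
Step 8. [r4c1∈{4}] only 4 remains possible at r4c1. So r4c1=4.
Step 9. [r2c5∈{2}] nothing but 2 survives at r2c5. So r2c5=2.
Step 10. [r2c6∈{3}] only 3 remains possible at r2c6 ⇒ r2c6=3.
Step 11. [r6c3∈{2}] nothing but 2 survives at r6c3, so r6c3=2.
Step 12. [r4c3∈{1}] r4c3 has the single candidate 1. So r4c3=1.
Step 13. [r3c1∈{2}] r3c1 is down to just 2. So r3c1=2.
Step 14. [r6c4∈{5}] nothing but 5 survives at r6c4, so r6c4=5.
Step 15. [r6c2∈{4}] r6c2 is down to just 4 ⇒ r6c2=4.

Answer: 6 2 3 4 5 1 / 5 1 4 6 2 3 / 2 5 6 1 3 4 / 4 3 1 2 6 5 / 1 6 5 3 4 2 / 3 4 2 5 1 6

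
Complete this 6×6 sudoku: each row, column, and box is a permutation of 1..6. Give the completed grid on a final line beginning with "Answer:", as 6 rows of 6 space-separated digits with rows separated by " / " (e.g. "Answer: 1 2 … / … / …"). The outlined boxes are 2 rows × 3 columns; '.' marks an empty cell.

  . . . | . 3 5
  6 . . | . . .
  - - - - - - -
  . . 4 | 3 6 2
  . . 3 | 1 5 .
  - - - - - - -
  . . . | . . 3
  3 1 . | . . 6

Step 1. [r2c6∈{1,4}] col 6 places 1 nowhere but r2c6 ⇒ r2c6=1.
Step 2. [r2c2∈{2,3,4,5}] across row 2, 3 lands solely at r2c2. So r2c2=3.
Step 3. [r2c3∈{2,5}] r2c3 is the only open cell in row 2 admitting 5. So r2c3=5.
Step 4. [r6c3∈{2}] only 2 remains possible at r6c3. So r6c3=2.
Step 5. [r6c5∈{4}] r6c5's peers cover all but 4, so r6c5=4.
Step 6. [r2c5∈{2}] nothing but 2 survives at r2c5. So r2c5=2.
Step 7. [r4c2∈{2,6}] across row 4, 6 lands solely at r4c2. So r4c2=6.
Step 8. [r1c2∈{2,4}] across col 2, 2 lands solely at r1c2. So r1c2=2.
Step 9. [r1c1∈{1,4}] across box 1, 4 lands solely at r1c1, so r1c1=4.
Step 10. [r5c1∈{5}] r5c1 has the single candidate 5. So r5c1=5.
Step 11. [r3c1∈{1}] only 1 remains possible at r3c1. So r3c1=1.
Step 12. [r4c6∈{4}] only 4 remains possible at r4c6, so r4c6=4.
Step 13. [r1c3∈{1}] r1c3's peers cover all but 1 ⇒ r1c3=1.
Step 14. [r3c2∈{5}] r3c2 has the single candidate 5, so r3c2=5.
Step 15. [r5c2∈{4}] only 4 remains possible at r5c2 ⇒ r5c2=4.
Step 16. [r6c4∈{5}] r6c4's peers cover all but 5 ⇒ r6c4=5.
Step 17. [r1c4∈{6}] r1c4 has the single candidate 6, so r1c4=6.
Step 18. [r5c3∈{6}] r5c3 is down to just 6. So r5c3=6.
Step 19. [r5c5∈{1}] r5c5 has the single candidate 1. So r5c5=1.
Step 20. [r5c4∈{2}] nothing but 2 survives at r5c4. So r5c4=2.
Step 21. [r2c4∈{4}] nothing but 4 survives at r2c4. So r2c4=4.
Step 22. [r4c1∈{2}] r4c1 has the single candidate 2 ⇒ r4c1=2.

Answer: 4 2 1 6 3 5 / 6 3 5 4 2 1 / 1 5 4 3 6 2 / 2 6 3 1 5 4 / 5 4 6 2 1 3 / 3 1 2 5 4 6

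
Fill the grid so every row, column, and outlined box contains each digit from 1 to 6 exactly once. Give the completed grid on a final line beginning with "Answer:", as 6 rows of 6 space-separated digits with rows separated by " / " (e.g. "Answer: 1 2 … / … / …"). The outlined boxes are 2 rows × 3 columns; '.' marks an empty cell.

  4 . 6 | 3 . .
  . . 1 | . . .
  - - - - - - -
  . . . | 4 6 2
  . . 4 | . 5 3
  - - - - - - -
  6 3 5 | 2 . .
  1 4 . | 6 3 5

Step 1. [r1c2∈{2,5}] 5 has one home in row 1: r1c2 ⇒ r1c2=5.
Step 2. [r2c2∈{2}] r2c2 has the single candidate 2, so r2c2=2.
Step 3. [r2c5∈{4}] r2c5 has the single candidate 4, so r2c5=4.
Step 4. [r1c6∈{1}] nothing but 1 survives at r1c6. So r1c6=1.
Step 5. [r2c1∈{3}] r2c1 has the single candidate 3 ⇒ r2c1=3.
Step 6. [r3c2∈{1}] only 1 remains possible at r3c2, so r3c2=1.
Step 7. [r3c3∈{3}] r3c3's peers cover all but 3 ⇒ r3c3=3.
Step 8. [r4c2∈{6}] r4c2 is down to just 6 ⇒ r4c2=6.
Step 9. [r2c6∈{6}] only 6 remains possible at r2c6. So r2c6=6.
Step 10. [r1c5∈{2}] r1c5 is down to just 2. So r1c5=2.
Step 11. [r4c1∈{2}] nothing but 2 survives at r4c1 ⇒ r4c1=2.
Step 12. [r4c4∈{1}] r4c4 is down to just 1, so r4c4=1.
Step 13. [r5c6∈{4}] r5c6 has the single candidate 4 ⇒ r5c6=4.
Step 14. [r2c4∈{5}] only 5 remains possible at r2c4 ⇒ r2c4=5.
Step 15. [r6c3∈{2}] only 2 remains possible at r6c3. So r6c3=2.
Step 16. [r3c1∈{5}] only 5 remains possible at r3c1, so r3c1=5.
Step 17. [r5c5∈{1}] only 1 remains possible at r5c5 ⇒ r5c5=1.

Answer: 4 5 6 3 2 1 / 3 2 1 5 4 6 / 5 1 3 4 6 2 / 2 6 4 1 5 3 / 6 3 5 2 1 4 / 1 4 2 6 3 5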